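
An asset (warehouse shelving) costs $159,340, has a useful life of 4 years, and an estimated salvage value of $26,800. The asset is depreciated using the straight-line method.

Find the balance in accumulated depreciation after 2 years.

Depreciable base = $159,340 − $26,800 = $132,540.
Annual expense = $132,540 / 4 = $33,135.
End of year 1: book value $126,205.
End of year 2: book value $93,070.
Accumulated through year 2 = $159,340 − $93,070 = $66,270.

$66,270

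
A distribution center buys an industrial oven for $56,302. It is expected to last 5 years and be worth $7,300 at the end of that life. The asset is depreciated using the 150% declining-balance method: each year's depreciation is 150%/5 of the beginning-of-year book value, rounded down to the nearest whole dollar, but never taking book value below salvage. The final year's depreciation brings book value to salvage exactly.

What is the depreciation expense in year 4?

$5,793

Depreciable base = $56,302 − $7,300 = $49,002.
Year 1: ⌊$56,302 × 150%/5⌋ = $16,890. Book value $39,412.
Year 2: ⌊$39,412 × 150%/5⌋ = $11,823. Book value $27,589.
Year 3: ⌊$27,589 × 150%/5⌋ = $8,276. Book value $19,313.
Year 4: ⌊$19,313 × 150%/5⌋ = $5,793. Book value $13,520.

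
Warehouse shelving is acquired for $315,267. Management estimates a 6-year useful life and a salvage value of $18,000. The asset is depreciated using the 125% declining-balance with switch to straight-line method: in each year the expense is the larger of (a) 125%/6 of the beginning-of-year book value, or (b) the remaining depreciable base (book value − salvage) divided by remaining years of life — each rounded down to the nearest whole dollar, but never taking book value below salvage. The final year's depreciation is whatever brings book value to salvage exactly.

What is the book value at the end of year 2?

$197,590

Depreciable base = $315,267 − $18,000 = $297,267.
Year 1: DB = ⌊$315,267 × 125%/6⌋ = $65,680; SL = ⌊$297,267/6⌋ = $49,544 → take DB $65,680. Book value $249,587.
Year 2: DB = ⌊$249,587 × 125%/6⌋ = $51,997; SL = ⌊$231,587/5⌋ = $46,317 → take DB $51,997. Book value $197,590.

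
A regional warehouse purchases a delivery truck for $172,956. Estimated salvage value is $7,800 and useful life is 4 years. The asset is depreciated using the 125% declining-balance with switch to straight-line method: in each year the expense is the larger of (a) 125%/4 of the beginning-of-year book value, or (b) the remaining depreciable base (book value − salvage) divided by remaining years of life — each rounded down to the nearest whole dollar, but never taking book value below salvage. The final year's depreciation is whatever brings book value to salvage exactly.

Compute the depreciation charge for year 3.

Depreciable base = $172,956 − $7,800 = $165,156.
Year 1: DB = ⌊$172,956 × 125%/4⌋ = $54,048; SL = ⌊$165,156/4⌋ = $41,289 → take DB $54,048. Book value $118,908.
Year 2: DB = ⌊$118,908 × 125%/4⌋ = $37,158; SL = ⌊$111,108/3⌋ = $37,036 → take DB $37,158. Book value $81,750.
Year 3: DB = ⌊$81,750 × 125%/4⌋ = $25,546; SL = ⌊$73,950/2⌋ = $36,975 → take SL $36,975. Book value $44,775.

$36,975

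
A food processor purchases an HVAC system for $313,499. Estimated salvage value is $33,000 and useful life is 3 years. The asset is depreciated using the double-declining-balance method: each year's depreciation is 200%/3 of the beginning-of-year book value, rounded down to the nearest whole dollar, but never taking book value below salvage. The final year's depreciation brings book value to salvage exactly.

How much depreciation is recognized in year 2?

$69,666

Depreciable base = $313,499 − $33,000 = $280,499.
Year 1: ⌊$313,499 × 200%/3⌋ = $208,999. Book value $104,500.
Year 2: ⌊$104,500 × 200%/3⌋ = $69,666. Book value $34,834.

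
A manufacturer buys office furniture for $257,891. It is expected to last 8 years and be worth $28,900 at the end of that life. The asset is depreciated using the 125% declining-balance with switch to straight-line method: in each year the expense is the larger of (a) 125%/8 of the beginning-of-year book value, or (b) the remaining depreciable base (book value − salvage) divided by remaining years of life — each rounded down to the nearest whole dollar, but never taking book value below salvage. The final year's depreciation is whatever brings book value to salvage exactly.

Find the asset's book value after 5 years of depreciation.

$104,506

Depreciable base = $257,891 − $28,900 = $228,991.
Year 1: DB = ⌊$257,891 × 125%/8⌋ = $40,295; SL = ⌊$228,991/8⌋ = $28,623 → take DB $40,295. Book value $217,596.
Year 2: DB = ⌊$217,596 × 125%/8⌋ = $33,999; SL = ⌊$188,696/7⌋ = $26,956 → take DB $33,999. Book value $183,597.
Year 3: DB = ⌊$183,597 × 125%/8⌋ = $28,687; SL = ⌊$154,697/6⌋ = $25,782 → take DB $28,687. Book value $154,910.
Year 4: DB = ⌊$154,910 × 125%/8⌋ = $24,204; SL = ⌊$126,010/5⌋ = $25,202 → take SL $25,202. Book value $129,708.
Year 5: DB = ⌊$129,708 × 125%/8⌋ = $20,266; SL = ⌊$100,808/4⌋ = $25,202 → take SL $25,202. Book value $104,506.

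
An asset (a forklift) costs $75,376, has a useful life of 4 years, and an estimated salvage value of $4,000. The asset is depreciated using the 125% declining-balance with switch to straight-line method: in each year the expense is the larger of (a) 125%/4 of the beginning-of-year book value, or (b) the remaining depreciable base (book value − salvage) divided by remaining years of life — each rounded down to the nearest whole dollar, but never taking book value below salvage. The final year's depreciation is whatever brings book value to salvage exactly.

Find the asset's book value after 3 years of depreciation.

Depreciable base = $75,376 − $4,000 = $71,376.
Year 1: DB = ⌊$75,376 × 125%/4⌋ = $23,555; SL = ⌊$71,376/4⌋ = $17,844 → take DB $23,555. Book value $51,821.
Year 2: DB = ⌊$51,821 × 125%/4⌋ = $16,194; SL = ⌊$47,821/3⌋ = $15,940 → take DB $16,194. Book value $35,627.
Year 3: DB = ⌊$35,627 × 125%/4⌋ = $11,133; SL = ⌊$31,627/2⌋ = $15,813 → take SL $15,813. Book value $19,814.

$19,814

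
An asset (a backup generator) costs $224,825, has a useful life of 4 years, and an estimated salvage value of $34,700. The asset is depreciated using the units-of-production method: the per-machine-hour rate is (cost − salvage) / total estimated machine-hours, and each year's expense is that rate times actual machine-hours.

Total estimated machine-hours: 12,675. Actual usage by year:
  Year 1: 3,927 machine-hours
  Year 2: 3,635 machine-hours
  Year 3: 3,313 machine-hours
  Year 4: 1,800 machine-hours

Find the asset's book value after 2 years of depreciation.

Depreciable base = $224,825 − $34,700 = $190,125.
Rate = $190,125 / 12,675 machine-hours = $15 per machine-hour.
Year 1: 3,927 × $15 = $58,905. Book value $165,920.
Year 2: 3,635 × $15 = $54,525. Book value $111,395.

$111,395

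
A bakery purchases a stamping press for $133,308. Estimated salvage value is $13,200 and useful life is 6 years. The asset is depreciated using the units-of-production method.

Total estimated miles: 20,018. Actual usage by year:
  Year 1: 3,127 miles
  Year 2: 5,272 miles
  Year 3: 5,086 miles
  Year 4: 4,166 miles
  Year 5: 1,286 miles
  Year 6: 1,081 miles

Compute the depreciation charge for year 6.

Depreciable base = $133,308 − $13,200 = $120,108.
Rate = $120,108 / 20,018 miles = $6 per mile.
Year 1: 3,127 × $6 = $18,762. Book value $114,546.
Year 2: 5,272 × $6 = $31,632. Book value $82,914.
Year 3: 5,086 × $6 = $30,516. Book value $52,398.
Year 4: 4,166 × $6 = $24,996. Book value $27,402.
Year 5: 1,286 × $6 = $7,716. Book value $19,686.
Year 6: 1,081 × $6 = $6,486. Book value $13,200.

$6,486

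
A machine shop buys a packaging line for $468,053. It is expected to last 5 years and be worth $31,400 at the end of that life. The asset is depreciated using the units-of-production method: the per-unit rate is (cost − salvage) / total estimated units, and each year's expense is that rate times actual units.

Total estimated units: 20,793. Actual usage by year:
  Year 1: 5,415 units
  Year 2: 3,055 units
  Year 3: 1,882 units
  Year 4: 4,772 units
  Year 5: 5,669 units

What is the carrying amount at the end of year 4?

Depreciable base = $468,053 − $31,400 = $436,653.
Rate = $436,653 / 20,793 units = $21 per unit.
Year 1: 5,415 × $21 = $113,715. Book value $354,338.
Year 2: 3,055 × $21 = $64,155. Book value $290,183.
Year 3: 1,882 × $21 = $39,522. Book value $250,661.
Year 4: 4,772 × $21 = $100,212. Book value $150,449.

$150,449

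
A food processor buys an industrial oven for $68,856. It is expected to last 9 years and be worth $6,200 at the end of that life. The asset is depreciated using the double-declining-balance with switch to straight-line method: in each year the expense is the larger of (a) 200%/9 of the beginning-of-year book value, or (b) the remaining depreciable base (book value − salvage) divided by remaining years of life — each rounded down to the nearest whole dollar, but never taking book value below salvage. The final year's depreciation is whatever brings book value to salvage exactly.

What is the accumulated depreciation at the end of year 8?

$59,827

Depreciable base = $68,856 − $6,200 = $62,656.
Year 1: DB = ⌊$68,856 × 200%/9⌋ = $15,301; SL = ⌊$62,656/9⌋ = $6,961 → take DB $15,301. Book value $53,555.
Year 2: DB = ⌊$53,555 × 200%/9⌋ = $11,901; SL = ⌊$47,355/8⌋ = $5,919 → take DB $11,901. Book value $41,654.
Year 3: DB = ⌊$41,654 × 200%/9⌋ = $9,256; SL = ⌊$35,454/7⌋ = $5,064 → take DB $9,256. Book value $32,398.
Year 4: DB = ⌊$32,398 × 200%/9⌋ = $7,199; SL = ⌊$26,198/6⌋ = $4,366 → take DB $7,199. Book value $25,199.
Year 5: DB = ⌊$25,199 × 200%/9⌋ = $5,599; SL = ⌊$18,999/5⌋ = $3,799 → take DB $5,599. Book value $19,600.
Year 6: DB = ⌊$19,600 × 200%/9⌋ = $4,355; SL = ⌊$13,400/4⌋ = $3,350 → take DB $4,355. Book value $15,245.
Year 7: DB = ⌊$15,245 × 200%/9⌋ = $3,387; SL = ⌊$9,045/3⌋ = $3,015 → take DB $3,387. Book value $11,858.
Year 8: DB = ⌊$11,858 × 200%/9⌋ = $2,635; SL = ⌊$5,658/2⌋ = $2,829 → take SL $2,829. Book value $9,029.
Accumulated through year 8 = $68,856 − $9,029 = $59,827.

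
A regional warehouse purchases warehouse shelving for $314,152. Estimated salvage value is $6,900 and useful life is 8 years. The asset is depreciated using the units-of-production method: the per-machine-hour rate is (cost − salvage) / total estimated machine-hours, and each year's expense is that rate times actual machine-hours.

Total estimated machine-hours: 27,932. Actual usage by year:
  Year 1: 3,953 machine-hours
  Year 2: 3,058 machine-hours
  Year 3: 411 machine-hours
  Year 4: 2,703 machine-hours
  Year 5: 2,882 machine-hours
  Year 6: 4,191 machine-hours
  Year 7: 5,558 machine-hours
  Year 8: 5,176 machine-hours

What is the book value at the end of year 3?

$232,510

Depreciable base = $314,152 − $6,900 = $307,252.
Rate = $307,252 / 27,932 machine-hours = $11 per machine-hour.
Year 1: 3,953 × $11 = $43,483. Book value $270,669.
Year 2: 3,058 × $11 = $33,638. Book value $237,031.
Year 3: 411 × $11 = $4,521. Book value $232,510.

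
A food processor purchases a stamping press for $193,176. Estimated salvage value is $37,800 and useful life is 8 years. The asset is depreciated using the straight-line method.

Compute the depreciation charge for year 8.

$19,422

Depreciable base = $193,176 − $37,800 = $155,376.
Annual expense = $155,376 / 8 = $19,422.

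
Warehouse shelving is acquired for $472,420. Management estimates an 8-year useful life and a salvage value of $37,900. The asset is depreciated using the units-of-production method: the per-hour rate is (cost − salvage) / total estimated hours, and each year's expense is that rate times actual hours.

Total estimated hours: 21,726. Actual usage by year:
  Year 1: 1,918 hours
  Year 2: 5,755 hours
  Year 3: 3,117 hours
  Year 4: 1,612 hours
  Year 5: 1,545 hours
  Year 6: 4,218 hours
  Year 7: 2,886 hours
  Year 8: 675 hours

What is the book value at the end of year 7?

$51,400

Depreciable base = $472,420 − $37,900 = $434,520.
Rate = $434,520 / 21,726 hours = $20 per hour.
Year 1: 1,918 × $20 = $38,360. Book value $434,060.
Year 2: 5,755 × $20 = $115,100. Book value $318,960.
Year 3: 3,117 × $20 = $62,340. Book value $256,620.
Year 4: 1,612 × $20 = $32,240. Book value $224,380.
Year 5: 1,545 × $20 = $30,900. Book value $193,480.
Year 6: 4,218 × $20 = $84,360. Book value $109,120.
Year 7: 2,886 × $20 = $57,720. Book value $51,400.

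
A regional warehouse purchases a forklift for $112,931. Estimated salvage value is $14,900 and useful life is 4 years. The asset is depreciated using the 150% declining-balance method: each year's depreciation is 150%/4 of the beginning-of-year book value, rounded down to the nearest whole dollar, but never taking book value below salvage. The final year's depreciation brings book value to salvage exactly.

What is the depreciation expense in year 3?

Depreciable base = $112,931 − $14,900 = $98,031.
Year 1: ⌊$112,931 × 150%/4⌋ = $42,349. Book value $70,582.
Year 2: ⌊$70,582 × 150%/4⌋ = $26,468. Book value $44,114.
Year 3: ⌊$44,114 × 150%/4⌋ = $16,542. Book value $27,572.

$16,542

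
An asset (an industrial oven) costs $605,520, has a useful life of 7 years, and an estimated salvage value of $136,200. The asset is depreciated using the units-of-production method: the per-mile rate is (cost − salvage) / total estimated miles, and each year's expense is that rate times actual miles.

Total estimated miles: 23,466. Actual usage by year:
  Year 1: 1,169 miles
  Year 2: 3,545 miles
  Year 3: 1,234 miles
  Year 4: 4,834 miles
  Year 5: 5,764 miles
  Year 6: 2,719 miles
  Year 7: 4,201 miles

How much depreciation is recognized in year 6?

$54,380

Depreciable base = $605,520 − $136,200 = $469,320.
Rate = $469,320 / 23,466 miles = $20 per mile.
Year 1: 1,169 × $20 = $23,380. Book value $582,140.
Year 2: 3,545 × $20 = $70,900. Book value $511,240.
Year 3: 1,234 × $20 = $24,680. Book value $486,560.
Year 4: 4,834 × $20 = $96,680. Book value $389,880.
Year 5: 5,764 × $20 = $115,280. Book value $274,600.
Year 6: 2,719 × $20 = $54,380. Book value $220,220.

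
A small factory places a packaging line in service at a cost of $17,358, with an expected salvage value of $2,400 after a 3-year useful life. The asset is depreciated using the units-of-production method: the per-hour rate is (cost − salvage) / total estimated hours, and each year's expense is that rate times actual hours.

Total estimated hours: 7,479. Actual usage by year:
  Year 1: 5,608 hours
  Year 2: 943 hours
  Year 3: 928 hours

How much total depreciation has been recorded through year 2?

Depreciable base = $17,358 − $2,400 = $14,958.
Rate = $14,958 / 7,479 hours = $2 per hour.
Year 1: 5,608 × $2 = $11,216. Book value $6,142.
Year 2: 943 × $2 = $1,886. Book value $4,256.
Accumulated through year 2 = $17,358 − $4,256 = $13,102.

$13,102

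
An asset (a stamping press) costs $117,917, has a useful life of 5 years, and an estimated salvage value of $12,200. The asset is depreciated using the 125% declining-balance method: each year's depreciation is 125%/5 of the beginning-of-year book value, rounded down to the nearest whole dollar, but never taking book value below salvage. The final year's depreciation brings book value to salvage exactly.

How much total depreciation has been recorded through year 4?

Depreciable base = $117,917 − $12,200 = $105,717.
Year 1: ⌊$117,917 × 125%/5⌋ = $29,479. Book value $88,438.
Year 2: ⌊$88,438 × 125%/5⌋ = $22,109. Book value $66,329.
Year 3: ⌊$66,329 × 125%/5⌋ = $16,582. Book value $49,747.
Year 4: ⌊$49,747 × 125%/5⌋ = $12,436. Book value $37,311.
Accumulated through year 4 = $117,917 − $37,311 = $80,606.

$80,606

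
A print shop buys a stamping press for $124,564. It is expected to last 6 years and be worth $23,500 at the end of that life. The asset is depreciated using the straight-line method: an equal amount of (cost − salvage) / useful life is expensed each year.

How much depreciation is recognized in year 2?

Depreciable base = $124,564 − $23,500 = $101,064.
Annual expense = $101,064 / 6 = $16,844.

$16,844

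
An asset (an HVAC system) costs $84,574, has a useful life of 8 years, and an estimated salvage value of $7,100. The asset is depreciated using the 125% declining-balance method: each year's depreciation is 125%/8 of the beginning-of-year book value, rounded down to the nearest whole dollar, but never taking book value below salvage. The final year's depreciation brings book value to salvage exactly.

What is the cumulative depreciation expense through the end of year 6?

$54,056

Depreciable base = $84,574 − $7,100 = $77,474.
Year 1: ⌊$84,574 × 125%/8⌋ = $13,214. Book value $71,360.
Year 2: ⌊$71,360 × 125%/8⌋ = $11,150. Book value $60,210.
Year 3: ⌊$60,210 × 125%/8⌋ = $9,407. Book value $50,803.
Year 4: ⌊$50,803 × 125%/8⌋ = $7,937. Book value $42,866.
Year 5: ⌊$42,866 × 125%/8⌋ = $6,697. Book value $36,169.
Year 6: ⌊$36,169 × 125%/8⌋ = $5,651. Book value $30,518.
Accumulated through year 6 = $84,574 − $30,518 = $54,056.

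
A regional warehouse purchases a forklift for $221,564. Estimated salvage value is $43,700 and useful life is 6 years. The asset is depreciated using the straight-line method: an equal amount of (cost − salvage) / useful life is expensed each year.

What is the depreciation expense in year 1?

$29,644

Depreciable base = $221,564 − $43,700 = $177,864.
Annual expense = $177,864 / 6 = $29,644.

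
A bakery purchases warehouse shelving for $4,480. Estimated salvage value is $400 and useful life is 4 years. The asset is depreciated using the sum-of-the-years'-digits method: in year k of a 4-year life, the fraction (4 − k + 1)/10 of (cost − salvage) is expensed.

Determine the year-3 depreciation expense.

$816

Depreciable base = $4,480 − $400 = $4,080.
Sum of the years' digits = 4+3+2+1 = 10.
Year 1: $4,080 × 4/10 = $1,632. Book value $2,848.
Year 2: $4,080 × 3/10 = $1,224. Book value $1,624.
Year 3: $4,080 × 2/10 = $816. Book value $808.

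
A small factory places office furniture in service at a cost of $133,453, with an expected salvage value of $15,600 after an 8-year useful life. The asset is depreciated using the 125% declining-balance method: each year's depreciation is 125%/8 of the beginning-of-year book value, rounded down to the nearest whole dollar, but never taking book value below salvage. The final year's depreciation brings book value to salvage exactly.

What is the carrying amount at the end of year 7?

Depreciable base = $133,453 − $15,600 = $117,853.
Year 1: ⌊$133,453 × 125%/8⌋ = $20,852. Book value $112,601.
Year 2: ⌊$112,601 × 125%/8⌋ = $17,593. Book value $95,008.
Year 3: ⌊$95,008 × 125%/8⌋ = $14,845. Book value $80,163.
Year 4: ⌊$80,163 × 125%/8⌋ = $12,525. Book value $67,638.
Year 5: ⌊$67,638 × 125%/8⌋ = $10,568. Book value $57,070.
Year 6: ⌊$57,070 × 125%/8⌋ = $8,917. Book value $48,153.
Year 7: ⌊$48,153 × 125%/8⌋ = $7,523. Book value $40,630.

$40,630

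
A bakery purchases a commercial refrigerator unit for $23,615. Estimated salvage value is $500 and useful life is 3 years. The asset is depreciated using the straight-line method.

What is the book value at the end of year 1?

$15,910

Depreciable base = $23,615 − $500 = $23,115.
Annual expense = $23,115 / 3 = $7,705.
End of year 1: book value $15,910.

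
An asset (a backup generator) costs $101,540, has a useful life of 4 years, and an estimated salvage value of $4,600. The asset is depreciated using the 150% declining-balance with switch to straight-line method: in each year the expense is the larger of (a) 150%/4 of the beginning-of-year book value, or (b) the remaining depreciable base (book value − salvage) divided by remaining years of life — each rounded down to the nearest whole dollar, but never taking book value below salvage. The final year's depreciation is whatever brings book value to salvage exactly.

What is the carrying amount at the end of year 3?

$22,133

Depreciable base = $101,540 − $4,600 = $96,940.
Year 1: DB = ⌊$101,540 × 150%/4⌋ = $38,077; SL = ⌊$96,940/4⌋ = $24,235 → take DB $38,077. Book value $63,463.
Year 2: DB = ⌊$63,463 × 150%/4⌋ = $23,798; SL = ⌊$58,863/3⌋ = $19,621 → take DB $23,798. Book value $39,665.
Year 3: DB = ⌊$39,665 × 150%/4⌋ = $14,874; SL = ⌊$35,065/2⌋ = $17,532 → take SL $17,532. Book value $22,133.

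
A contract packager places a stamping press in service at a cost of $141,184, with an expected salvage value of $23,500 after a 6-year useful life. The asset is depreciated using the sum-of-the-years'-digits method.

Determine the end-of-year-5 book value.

$29,104

Depreciable base = $141,184 − $23,500 = $117,684.
Sum of the years' digits = 6+5+4+3+2+1 = 21.
Year 1: $117,684 × 6/21 = $33,624. Book value $107,560.
Year 2: $117,684 × 5/21 = $28,020. Book value $79,540.
Year 3: $117,684 × 4/21 = $22,416. Book value $57,124.
Year 4: $117,684 × 3/21 = $16,812. Book value $40,312.
Year 5: $117,684 × 2/21 = $11,208. Book value $29,104.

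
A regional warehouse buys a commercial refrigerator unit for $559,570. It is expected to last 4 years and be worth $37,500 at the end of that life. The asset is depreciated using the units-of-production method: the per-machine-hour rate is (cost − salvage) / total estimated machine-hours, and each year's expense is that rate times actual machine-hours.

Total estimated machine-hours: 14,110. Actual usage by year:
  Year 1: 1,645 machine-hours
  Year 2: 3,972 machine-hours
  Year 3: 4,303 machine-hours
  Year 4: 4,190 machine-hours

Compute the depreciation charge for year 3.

Depreciable base = $559,570 − $37,500 = $522,070.
Rate = $522,070 / 14,110 machine-hours = $37 per machine-hour.
Year 1: 1,645 × $37 = $60,865. Book value $498,705.
Year 2: 3,972 × $37 = $146,964. Book value $351,741.
Year 3: 4,303 × $37 = $159,211. Book value $192,530.

$159,211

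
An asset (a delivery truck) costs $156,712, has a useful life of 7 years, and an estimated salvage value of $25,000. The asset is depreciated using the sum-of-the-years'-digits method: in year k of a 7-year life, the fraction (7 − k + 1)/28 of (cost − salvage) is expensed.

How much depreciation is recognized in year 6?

Depreciable base = $156,712 − $25,000 = $131,712.
Sum of the years' digits = 7+6+5+4+3+2+1 = 28.
Year 1: $131,712 × 7/28 = $32,928. Book value $123,784.
Year 2: $131,712 × 6/28 = $28,224. Book value $95,560.
Year 3: $131,712 × 5/28 = $23,520. Book value $72,040.
Year 4: $131,712 × 4/28 = $18,816. Book value $53,224.
Year 5: $131,712 × 3/28 = $14,112. Book value $39,112.
Year 6: $131,712 × 2/28 = $9,408. Book value $29,704.

$9,408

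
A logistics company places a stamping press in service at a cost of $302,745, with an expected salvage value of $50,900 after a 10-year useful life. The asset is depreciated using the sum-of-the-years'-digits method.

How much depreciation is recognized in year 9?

$9,158

Depreciable base = $302,745 − $50,900 = $251,845.
Sum of the years' digits = 10+9+8+7+6+5+4+3+2+1 = 55.
Year 1: $251,845 × 10/55 = $45,790. Book value $256,955.
Year 2: $251,845 × 9/55 = $41,211. Book value $215,744.
Year 3: $251,845 × 8/55 = $36,632. Book value $179,112.
Year 4: $251,845 × 7/55 = $32,053. Book value $147,059.
Year 5: $251,845 × 6/55 = $27,474. Book value $119,585.
Year 6: $251,845 × 5/55 = $22,895. Book value $96,690.
Year 7: $251,845 × 4/55 = $18,316. Book value $78,374.
Year 8: $251,845 × 3/55 = $13,737. Book value $64,637.
Year 9: $251,845 × 2/55 = $9,158. Book value $55,479.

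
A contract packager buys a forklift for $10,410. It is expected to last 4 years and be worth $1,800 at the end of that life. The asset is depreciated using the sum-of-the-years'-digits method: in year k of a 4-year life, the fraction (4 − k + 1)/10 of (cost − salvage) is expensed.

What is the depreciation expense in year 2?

Depreciable base = $10,410 − $1,800 = $8,610.
Sum of the years' digits = 4+3+2+1 = 10.
Year 1: $8,610 × 4/10 = $3,444. Book value $6,966.
Year 2: $8,610 × 3/10 = $2,583. Book value $4,383.

$2,583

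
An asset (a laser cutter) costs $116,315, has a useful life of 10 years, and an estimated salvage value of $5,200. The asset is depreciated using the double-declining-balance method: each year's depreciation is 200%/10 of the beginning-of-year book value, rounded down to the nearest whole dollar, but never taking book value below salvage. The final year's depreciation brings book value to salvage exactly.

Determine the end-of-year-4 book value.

$47,644

Depreciable base = $116,315 − $5,200 = $111,115.
Year 1: ⌊$116,315 × 200%/10⌋ = $23,263. Book value $93,052.
Year 2: ⌊$93,052 × 200%/10⌋ = $18,610. Book value $74,442.
Year 3: ⌊$74,442 × 200%/10⌋ = $14,888. Book value $59,554.
Year 4: ⌊$59,554 × 200%/10⌋ = $11,910. Book value $47,644.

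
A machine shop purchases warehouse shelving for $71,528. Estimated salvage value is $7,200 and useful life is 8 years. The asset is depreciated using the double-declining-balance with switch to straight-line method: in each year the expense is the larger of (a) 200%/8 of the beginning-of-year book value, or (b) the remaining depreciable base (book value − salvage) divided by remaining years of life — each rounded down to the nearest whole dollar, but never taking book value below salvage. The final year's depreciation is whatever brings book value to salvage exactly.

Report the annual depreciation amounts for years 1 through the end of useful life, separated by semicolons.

$17,882; $13,411; $10,058; $7,544; $5,658; $4,243; $3,183; $2,349

Depreciable base = $71,528 − $7,200 = $64,328.
Year 1: DB = ⌊$71,528 × 200%/8⌋ = $17,882; SL = ⌊$64,328/8⌋ = $8,041 → take DB $17,882. Book value $53,646.
Year 2: DB = ⌊$53,646 × 200%/8⌋ = $13,411; SL = ⌊$46,446/7⌋ = $6,635 → take DB $13,411. Book value $40,235.
Year 3: DB = ⌊$40,235 × 200%/8⌋ = $10,058; SL = ⌊$33,035/6⌋ = $5,505 → take DB $10,058. Book value $30,177.
Year 4: DB = ⌊$30,177 × 200%/8⌋ = $7,544; SL = ⌊$22,977/5⌋ = $4,595 → take DB $7,544. Book value $22,633.
Year 5: DB = ⌊$22,633 × 200%/8⌋ = $5,658; SL = ⌊$15,433/4⌋ = $3,858 → take DB $5,658. Book value $16,975.
Year 6: DB = ⌊$16,975 × 200%/8⌋ = $4,243; SL = ⌊$9,775/3⌋ = $3,258 → take DB $4,243. Book value $12,732.
Year 7: DB = ⌊$12,732 × 200%/8⌋ = $3,183; SL = ⌊$5,532/2⌋ = $2,766 → take DB $3,183. Book value $9,549.
Year 8 (final): $9,549 − $7,200 = $2,349. Book value $7,200.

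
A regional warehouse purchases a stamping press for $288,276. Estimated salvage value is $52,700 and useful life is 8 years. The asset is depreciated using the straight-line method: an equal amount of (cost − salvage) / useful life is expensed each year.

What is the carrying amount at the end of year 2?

$229,382

Depreciable base = $288,276 − $52,700 = $235,576.
Annual expense = $235,576 / 8 = $29,447.
End of year 1: book value $258,829.
End of year 2: book value $229,382.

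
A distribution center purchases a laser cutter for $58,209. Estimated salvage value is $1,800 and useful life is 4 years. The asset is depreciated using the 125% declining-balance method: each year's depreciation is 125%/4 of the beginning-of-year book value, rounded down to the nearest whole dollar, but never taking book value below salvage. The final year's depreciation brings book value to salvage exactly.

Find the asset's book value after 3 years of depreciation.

$18,916

Depreciable base = $58,209 − $1,800 = $56,409.
Year 1: ⌊$58,209 × 125%/4⌋ = $18,190. Book value $40,019.
Year 2: ⌊$40,019 × 125%/4⌋ = $12,505. Book value $27,514.
Year 3: ⌊$27,514 × 125%/4⌋ = $8,598. Book value $18,916.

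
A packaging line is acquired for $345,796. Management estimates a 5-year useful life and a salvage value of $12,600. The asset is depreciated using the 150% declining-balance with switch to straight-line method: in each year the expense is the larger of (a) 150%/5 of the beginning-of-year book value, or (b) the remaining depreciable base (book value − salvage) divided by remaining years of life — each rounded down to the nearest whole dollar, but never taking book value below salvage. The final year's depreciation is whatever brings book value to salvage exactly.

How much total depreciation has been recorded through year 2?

Depreciable base = $345,796 − $12,600 = $333,196.
Year 1: DB = ⌊$345,796 × 150%/5⌋ = $103,738; SL = ⌊$333,196/5⌋ = $66,639 → take DB $103,738. Book value $242,058.
Year 2: DB = ⌊$242,058 × 150%/5⌋ = $72,617; SL = ⌊$229,458/4⌋ = $57,364 → take DB $72,617. Book value $169,441.
Accumulated through year 2 = $345,796 − $169,441 = $176,355.

$176,355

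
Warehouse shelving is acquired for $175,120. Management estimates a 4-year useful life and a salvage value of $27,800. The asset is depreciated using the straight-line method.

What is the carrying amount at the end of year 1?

Depreciable base = $175,120 − $27,800 = $147,320.
Annual expense = $147,320 / 4 = $36,830.
End of year 1: book value $138,290.

$138,290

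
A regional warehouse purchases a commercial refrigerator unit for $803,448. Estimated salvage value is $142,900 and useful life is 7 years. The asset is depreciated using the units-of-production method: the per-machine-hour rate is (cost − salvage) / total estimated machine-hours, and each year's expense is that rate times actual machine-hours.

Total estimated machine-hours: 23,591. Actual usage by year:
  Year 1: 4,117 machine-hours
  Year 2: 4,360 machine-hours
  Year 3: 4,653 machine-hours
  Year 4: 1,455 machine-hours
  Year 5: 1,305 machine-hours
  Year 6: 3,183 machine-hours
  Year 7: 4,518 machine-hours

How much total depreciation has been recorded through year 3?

Depreciable base = $803,448 − $142,900 = $660,548.
Rate = $660,548 / 23,591 machine-hours = $28 per machine-hour.
Year 1: 4,117 × $28 = $115,276. Book value $688,172.
Year 2: 4,360 × $28 = $122,080. Book value $566,092.
Year 3: 4,653 × $28 = $130,284. Book value $435,808.
Accumulated through year 3 = $803,448 − $435,808 = $367,640.

$367,640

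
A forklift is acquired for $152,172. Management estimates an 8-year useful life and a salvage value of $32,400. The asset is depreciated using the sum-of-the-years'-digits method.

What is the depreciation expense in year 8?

$3,327

Depreciable base = $152,172 − $32,400 = $119,772.
Sum of the years' digits = 8+7+6+5+4+3+2+1 = 36.
Year 1: $119,772 × 8/36 = $26,616. Book value $125,556.
Year 2: $119,772 × 7/36 = $23,289. Book value $102,267.
Year 3: $119,772 × 6/36 = $19,962. Book value $82,305.
Year 4: $119,772 × 5/36 = $16,635. Book value $65,670.
Year 5: $119,772 × 4/36 = $13,308. Book value $52,362.
Year 6: $119,772 × 3/36 = $9,981. Book value $42,381.
Year 7: $119,772 × 2/36 = $6,654. Book value $35,727.
Year 8: $119,772 × 1/36 = $3,327. Book value $32,400.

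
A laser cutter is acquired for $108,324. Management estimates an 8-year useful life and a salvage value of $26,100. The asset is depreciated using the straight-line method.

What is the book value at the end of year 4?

$67,212

Depreciable base = $108,324 − $26,100 = $82,224.
Annual expense = $82,224 / 8 = $10,278.
End of year 1: book value $98,046.
End of year 2: book value $87,768.
End of year 3: book value $77,490.
End of year 4: book value $67,212.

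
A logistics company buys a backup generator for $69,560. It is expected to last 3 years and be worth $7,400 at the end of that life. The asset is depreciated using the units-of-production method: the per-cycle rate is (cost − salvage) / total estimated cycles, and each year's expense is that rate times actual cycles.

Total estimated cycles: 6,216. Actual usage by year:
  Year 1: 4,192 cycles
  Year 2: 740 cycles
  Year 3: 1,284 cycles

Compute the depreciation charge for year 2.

$7,400

Depreciable base = $69,560 − $7,400 = $62,160.
Rate = $62,160 / 6,216 cycles = $10 per cycle.
Year 1: 4,192 × $10 = $41,920. Book value $27,640.
Year 2: 740 × $10 = $7,400. Book value $20,240.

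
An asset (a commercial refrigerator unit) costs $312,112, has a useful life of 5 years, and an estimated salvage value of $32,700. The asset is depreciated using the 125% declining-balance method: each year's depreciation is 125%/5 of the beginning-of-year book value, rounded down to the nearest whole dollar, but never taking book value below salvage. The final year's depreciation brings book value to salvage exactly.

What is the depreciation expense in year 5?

$66,055

Depreciable base = $312,112 − $32,700 = $279,412.
Year 1: ⌊$312,112 × 125%/5⌋ = $78,028. Book value $234,084.
Year 2: ⌊$234,084 × 125%/5⌋ = $58,521. Book value $175,563.
Year 3: ⌊$175,563 × 125%/5⌋ = $43,890. Book value $131,673.
Year 4: ⌊$131,673 × 125%/5⌋ = $32,918. Book value $98,755.
Year 5 (final): $98,755 − $32,700 = $66,055. Book value $32,700.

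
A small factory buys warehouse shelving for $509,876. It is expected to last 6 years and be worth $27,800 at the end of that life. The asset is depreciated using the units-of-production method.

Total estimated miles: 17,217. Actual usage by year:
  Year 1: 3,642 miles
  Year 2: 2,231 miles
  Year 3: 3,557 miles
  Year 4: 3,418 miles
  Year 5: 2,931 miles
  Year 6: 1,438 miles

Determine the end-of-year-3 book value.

Depreciable base = $509,876 − $27,800 = $482,076.
Rate = $482,076 / 17,217 miles = $28 per mile.
Year 1: 3,642 × $28 = $101,976. Book value $407,900.
Year 2: 2,231 × $28 = $62,468. Book value $345,432.
Year 3: 3,557 × $28 = $99,596. Book value $245,836.

$245,836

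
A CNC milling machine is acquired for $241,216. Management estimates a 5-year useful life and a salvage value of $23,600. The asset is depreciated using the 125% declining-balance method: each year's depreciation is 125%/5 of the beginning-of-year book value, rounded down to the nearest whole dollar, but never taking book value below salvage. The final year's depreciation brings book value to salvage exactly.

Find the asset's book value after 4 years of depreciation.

$76,323

Depreciable base = $241,216 − $23,600 = $217,616.
Year 1: ⌊$241,216 × 125%/5⌋ = $60,304. Book value $180,912.
Year 2: ⌊$180,912 × 125%/5⌋ = $45,228. Book value $135,684.
Year 3: ⌊$135,684 × 125%/5⌋ = $33,921. Book value $101,763.
Year 4: ⌊$101,763 × 125%/5⌋ = $25,440. Book value $76,323.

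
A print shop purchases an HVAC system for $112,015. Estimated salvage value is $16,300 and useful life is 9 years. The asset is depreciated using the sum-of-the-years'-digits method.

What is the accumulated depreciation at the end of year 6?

Depreciable base = $112,015 − $16,300 = $95,715.
Sum of the years' digits = 9+8+7+6+5+4+3+2+1 = 45.
Year 1: $95,715 × 9/45 = $19,143. Book value $92,872.
Year 2: $95,715 × 8/45 = $17,016. Book value $75,856.
Year 3: $95,715 × 7/45 = $14,889. Book value $60,967.
Year 4: $95,715 × 6/45 = $12,762. Book value $48,205.
Year 5: $95,715 × 5/45 = $10,635. Book value $37,570.
Year 6: $95,715 × 4/45 = $8,508. Book value $29,062.
Accumulated through year 6 = $112,015 − $29,062 = $82,953.

$82,953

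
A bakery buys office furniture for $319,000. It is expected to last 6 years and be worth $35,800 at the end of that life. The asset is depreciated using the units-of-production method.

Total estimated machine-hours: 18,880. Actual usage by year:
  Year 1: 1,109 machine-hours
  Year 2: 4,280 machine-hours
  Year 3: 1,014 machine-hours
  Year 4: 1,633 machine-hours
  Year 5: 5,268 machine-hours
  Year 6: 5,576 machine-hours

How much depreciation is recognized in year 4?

Depreciable base = $319,000 − $35,800 = $283,200.
Rate = $283,200 / 18,880 machine-hours = $15 per machine-hour.
Year 1: 1,109 × $15 = $16,635. Book value $302,365.
Year 2: 4,280 × $15 = $64,200. Book value $238,165.
Year 3: 1,014 × $15 = $15,210. Book value $222,955.
Year 4: 1,633 × $15 = $24,495. Book value $198,460.

$24,495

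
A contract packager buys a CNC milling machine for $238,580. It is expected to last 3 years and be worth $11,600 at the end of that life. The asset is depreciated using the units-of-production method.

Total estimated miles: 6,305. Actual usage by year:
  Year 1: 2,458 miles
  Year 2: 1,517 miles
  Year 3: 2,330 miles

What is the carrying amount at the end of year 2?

Depreciable base = $238,580 − $11,600 = $226,980.
Rate = $226,980 / 6,305 miles = $36 per mile.
Year 1: 2,458 × $36 = $88,488. Book value $150,092.
Year 2: 1,517 × $36 = $54,612. Book value $95,480.

$95,480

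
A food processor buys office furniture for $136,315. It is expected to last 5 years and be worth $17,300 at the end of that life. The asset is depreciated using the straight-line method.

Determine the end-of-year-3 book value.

$64,906

Depreciable base = $136,315 − $17,300 = $119,015.
Annual expense = $119,015 / 5 = $23,803.
End of year 1: book value $112,512.
End of year 2: book value $88,709.
End of year 3: book value $64,906.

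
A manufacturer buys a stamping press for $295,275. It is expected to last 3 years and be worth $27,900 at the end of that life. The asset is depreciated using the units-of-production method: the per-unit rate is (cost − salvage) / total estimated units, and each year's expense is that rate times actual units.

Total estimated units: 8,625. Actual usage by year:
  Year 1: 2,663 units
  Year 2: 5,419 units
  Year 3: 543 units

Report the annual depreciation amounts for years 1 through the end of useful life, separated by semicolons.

$82,553; $167,989; $16,833

Depreciable base = $295,275 − $27,900 = $267,375.
Rate = $267,375 / 8,625 units = $31 per unit.
Year 1: 2,663 × $31 = $82,553. Book value $212,722.
Year 2: 5,419 × $31 = $167,989. Book value $44,733.
Year 3: 543 × $31 = $16,833. Book value $27,900.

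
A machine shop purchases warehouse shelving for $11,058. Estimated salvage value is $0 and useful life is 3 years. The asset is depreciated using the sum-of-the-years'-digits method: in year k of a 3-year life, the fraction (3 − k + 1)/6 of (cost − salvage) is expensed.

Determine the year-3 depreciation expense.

Depreciable base = $11,058 − $0 = $11,058.
Sum of the years' digits = 3+2+1 = 6.
Year 1: $11,058 × 3/6 = $5,529. Book value $5,529.
Year 2: $11,058 × 2/6 = $3,686. Book value $1,843.
Year 3: $11,058 × 1/6 = $1,843. Book value $0.

$1,843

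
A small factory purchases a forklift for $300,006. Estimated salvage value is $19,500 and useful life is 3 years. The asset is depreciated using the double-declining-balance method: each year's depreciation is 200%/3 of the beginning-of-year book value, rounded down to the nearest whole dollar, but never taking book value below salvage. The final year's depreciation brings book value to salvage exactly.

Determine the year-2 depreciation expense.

Depreciable base = $300,006 − $19,500 = $280,506.
Year 1: ⌊$300,006 × 200%/3⌋ = $200,004. Book value $100,002.
Year 2: ⌊$100,002 × 200%/3⌋ = $66,668. Book value $33,334.

$66,668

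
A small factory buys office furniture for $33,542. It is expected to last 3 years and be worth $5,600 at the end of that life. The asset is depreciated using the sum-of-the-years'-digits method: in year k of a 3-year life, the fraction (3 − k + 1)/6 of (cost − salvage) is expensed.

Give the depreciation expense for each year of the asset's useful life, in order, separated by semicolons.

Depreciable base = $33,542 − $5,600 = $27,942.
Sum of the years' digits = 3+2+1 = 6.
Year 1: $27,942 × 3/6 = $13,971. Book value $19,571.
Year 2: $27,942 × 2/6 = $9,314. Book value $10,257.
Year 3: $27,942 × 1/6 = $4,657. Book value $5,600.

$13,971; $9,314; $4,657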